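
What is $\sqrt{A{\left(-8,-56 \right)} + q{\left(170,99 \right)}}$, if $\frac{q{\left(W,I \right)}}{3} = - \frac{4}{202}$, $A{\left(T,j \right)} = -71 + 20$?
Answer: $\frac{3 i \sqrt{57873}}{101} \approx 7.1456 i$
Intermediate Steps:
$A{\left(T,j \right)} = -51$
$q{\left(W,I \right)} = - \frac{6}{101}$ ($q{\left(W,I \right)} = 3 \left(- \frac{4}{202}\right) = 3 \left(\left(-4\right) \frac{1}{202}\right) = 3 \left(- \frac{2}{101}\right) = - \frac{6}{101}$)
$\sqrt{A{\left(-8,-56 \right)} + q{\left(170,99 \right)}} = \sqrt{-51 - \frac{6}{101}} = \sqrt{- \frac{5157}{101}} = \frac{3 i \sqrt{57873}}{101}$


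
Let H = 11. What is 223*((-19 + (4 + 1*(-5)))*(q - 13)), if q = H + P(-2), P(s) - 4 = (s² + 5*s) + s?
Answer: 26760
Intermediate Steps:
P(s) = 4 + s² + 6*s (P(s) = 4 + ((s² + 5*s) + s) = 4 + (s² + 6*s) = 4 + s² + 6*s)
q = 7 (q = 11 + (4 + (-2)² + 6*(-2)) = 11 + (4 + 4 - 12) = 11 - 4 = 7)
223*((-19 + (4 + 1*(-5)))*(q - 13)) = 223*((-19 + (4 + 1*(-5)))*(7 - 13)) = 223*((-19 + (4 - 5))*(-6)) = 223*((-19 - 1)*(-6)) = 223*(-20*(-6)) = 223*120 = 26760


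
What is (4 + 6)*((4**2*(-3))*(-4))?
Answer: 1920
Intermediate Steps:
(4 + 6)*((4**2*(-3))*(-4)) = 10*((16*(-3))*(-4)) = 10*(-48*(-4)) = 10*192 = 1920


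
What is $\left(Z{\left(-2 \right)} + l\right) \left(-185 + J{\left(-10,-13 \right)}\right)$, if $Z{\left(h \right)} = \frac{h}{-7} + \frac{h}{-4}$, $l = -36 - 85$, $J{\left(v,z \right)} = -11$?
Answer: $23562$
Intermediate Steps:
$l = -121$ ($l = -36 - 85 = -121$)
$Z{\left(h \right)} = - \frac{11 h}{28}$ ($Z{\left(h \right)} = h \left(- \frac{1}{7}\right) + h \left(- \frac{1}{4}\right) = - \frac{h}{7} - \frac{h}{4} = - \frac{11 h}{28}$)
$\left(Z{\left(-2 \right)} + l\right) \left(-185 + J{\left(-10,-13 \right)}\right) = \left(\left(- \frac{11}{28}\right) \left(-2\right) - 121\right) \left(-185 - 11\right) = \left(\frac{11}{14} - 121\right) \left(-196\right) = \left(- \frac{1683}{14}\right) \left(-196\right) = 23562$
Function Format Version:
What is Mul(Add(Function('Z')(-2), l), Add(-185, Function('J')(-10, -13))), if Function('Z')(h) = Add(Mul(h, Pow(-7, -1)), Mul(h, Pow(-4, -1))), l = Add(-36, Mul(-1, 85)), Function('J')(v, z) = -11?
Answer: 23562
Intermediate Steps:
l = -121 (l = Add(-36, -85) = -121)
Function('Z')(h) = Mul(Rational(-11, 28), h) (Function('Z')(h) = Add(Mul(h, Rational(-1, 7)), Mul(h, Rational(-1, 4))) = Add(Mul(Rational(-1, 7), h), Mul(Rational(-1, 4), h)) = Mul(Rational(-11, 28), h))
Mul(Add(Function('Z')(-2), l), Add(-185, Function('J')(-10, -13))) = Mul(Add(Mul(Rational(-11, 28), -2), -121), Add(-185, -11)) = Mul(Add(Rational(11, 14), -121), -196) = Mul(Rational(-1683, 14), -196) = 23562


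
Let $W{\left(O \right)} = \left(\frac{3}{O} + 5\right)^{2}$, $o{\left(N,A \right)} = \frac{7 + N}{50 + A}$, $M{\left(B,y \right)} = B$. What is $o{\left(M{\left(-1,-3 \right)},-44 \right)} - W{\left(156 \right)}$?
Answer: $- \frac{65417}{2704} \approx -24.193$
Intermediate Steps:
$o{\left(N,A \right)} = \frac{7 + N}{50 + A}$
$W{\left(O \right)} = \left(5 + \frac{3}{O}\right)^{2}$
$o{\left(M{\left(-1,-3 \right)},-44 \right)} - W{\left(156 \right)} = \frac{7 - 1}{50 - 44} - \frac{\left(3 + 5 \cdot 156\right)^{2}}{24336} = \frac{1}{6} \cdot 6 - \frac{\left(3 + 780\right)^{2}}{24336} = \frac{1}{6} \cdot 6 - \frac{783^{2}}{24336} = 1 - \frac{1}{24336} \cdot 613089 = 1 - \frac{68121}{2704} = - \frac{65417}{2704}$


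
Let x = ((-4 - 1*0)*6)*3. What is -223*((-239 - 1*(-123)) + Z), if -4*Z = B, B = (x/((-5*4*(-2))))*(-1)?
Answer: 519367/20 ≈ 25968.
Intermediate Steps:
x = -72 (x = ((-4 + 0)*6)*3 = -4*6*3 = -24*3 = -72)
B = 9/5 (B = (-72/(-5*4*(-2)))*(-1) = (-72/(-20*(-2)))*(-1) = (-72/40)*(-1) = ((1/40)*(-72))*(-1) = -9/5*(-1) = 9/5 ≈ 1.8000)
Z = -9/20 (Z = -¼*9/5 = -9/20 ≈ -0.45000)
-223*((-239 - 1*(-123)) + Z) = -223*((-239 - 1*(-123)) - 9/20) = -223*((-239 + 123) - 9/20) = -223*(-116 - 9/20) = -223*(-2329/20) = 519367/20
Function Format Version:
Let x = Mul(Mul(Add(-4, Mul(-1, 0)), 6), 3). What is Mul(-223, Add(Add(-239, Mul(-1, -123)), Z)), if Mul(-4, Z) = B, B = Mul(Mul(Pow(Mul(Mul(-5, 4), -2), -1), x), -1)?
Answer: Rational(519367, 20) ≈ 25968.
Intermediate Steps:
x = -72 (x = Mul(Mul(Add(-4, 0), 6), 3) = Mul(Mul(-4, 6), 3) = Mul(-24, 3) = -72)
B = Rational(9, 5) (B = Mul(Mul(Pow(Mul(Mul(-5, 4), -2), -1), -72), -1) = Mul(Mul(Pow(Mul(-20, -2), -1), -72), -1) = Mul(Mul(Pow(40, -1), -72), -1) = Mul(Mul(Rational(1, 40), -72), -1) = Mul(Rational(-9, 5), -1) = Rational(9, 5) ≈ 1.8000)
Z = Rational(-9, 20) (Z = Mul(Rational(-1, 4), Rational(9, 5)) = Rational(-9, 20) ≈ -0.45000)
Mul(-223, Add(Add(-239, Mul(-1, -123)), Z)) = Mul(-223, Add(Add(-239, Mul(-1, -123)), Rational(-9, 20))) = Mul(-223, Add(Add(-239, 123), Rational(-9, 20))) = Mul(-223, Add(-116, Rational(-9, 20))) = Mul(-223, Rational(-2329, 20)) = Rational(519367, 20)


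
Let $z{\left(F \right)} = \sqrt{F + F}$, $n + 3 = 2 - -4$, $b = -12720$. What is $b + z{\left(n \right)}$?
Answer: $-12720 + \sqrt{6} \approx -12718.0$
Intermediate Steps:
$n = 3$ ($n = -3 + \left(2 - -4\right) = -3 + \left(2 + 4\right) = -3 + 6 = 3$)
$z{\left(F \right)} = \sqrt{2} \sqrt{F}$ ($z{\left(F \right)} = \sqrt{2 F} = \sqrt{2} \sqrt{F}$)
$b + z{\left(n \right)} = -12720 + \sqrt{2} \sqrt{3} = -12720 + \sqrt{6}$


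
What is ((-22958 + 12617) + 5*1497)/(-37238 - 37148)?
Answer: 1428/37193 ≈ 0.038394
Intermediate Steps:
((-22958 + 12617) + 5*1497)/(-37238 - 37148) = (-10341 + 7485)/(-74386) = -2856*(-1/74386) = 1428/37193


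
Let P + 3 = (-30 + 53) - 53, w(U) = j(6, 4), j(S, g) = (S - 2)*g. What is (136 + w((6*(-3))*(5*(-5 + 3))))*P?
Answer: -5016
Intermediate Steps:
j(S, g) = g*(-2 + S) (j(S, g) = (-2 + S)*g = g*(-2 + S))
w(U) = 16 (w(U) = 4*(-2 + 6) = 4*4 = 16)
P = -33 (P = -3 + ((-30 + 53) - 53) = -3 + (23 - 53) = -3 - 30 = -33)
(136 + w((6*(-3))*(5*(-5 + 3))))*P = (136 + 16)*(-33) = 152*(-33) = -5016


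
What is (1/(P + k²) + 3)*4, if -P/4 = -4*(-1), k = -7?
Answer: 400/33 ≈ 12.121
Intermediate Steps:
P = -16 (P = -(-16)*(-1) = -4*4 = -16)
(1/(P + k²) + 3)*4 = (1/(-16 + (-7)²) + 3)*4 = (1/(-16 + 49) + 3)*4 = (1/33 + 3)*4 = (100/33)*4 = 400/33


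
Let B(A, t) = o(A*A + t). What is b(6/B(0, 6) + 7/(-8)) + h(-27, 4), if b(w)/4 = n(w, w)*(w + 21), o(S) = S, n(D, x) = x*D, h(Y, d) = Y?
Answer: -3287/128 ≈ -25.680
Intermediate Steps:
n(D, x) = D*x
B(A, t) = t + A² (B(A, t) = A*A + t = A² + t = t + A²)
b(w) = 4*w²*(21 + w) (b(w) = 4*((w*w)*(w + 21)) = 4*(w²*(21 + w)) = 4*w²*(21 + w))
b(6/B(0, 6) + 7/(-8)) + h(-27, 4) = 4*(6/(6 + 0²) + 7/(-8))²*(21 + (6/(6 + 0²) + 7/(-8))) - 27 = 4*(6/(6 + 0) + 7*(-⅛))²*(21 + (6/(6 + 0) + 7*(-⅛))) - 27 = 4*(6/6 - 7/8)²*(21 + (6/6 - 7/8)) - 27 = 4*(6*(⅙) - 7/8)²*(21 + (6*(⅙) - 7/8)) - 27 = 4*(1 - 7/8)²*(21 + (1 - 7/8)) - 27 = 4*(⅛)²*(21 + ⅛) - 27 = 4*(1/64)*(169/8) - 27 = 169/128 - 27 = -3287/128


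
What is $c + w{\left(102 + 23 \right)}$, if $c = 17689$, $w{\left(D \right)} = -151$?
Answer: $17538$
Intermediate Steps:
$c + w{\left(102 + 23 \right)} = 17689 - 151 = 17538$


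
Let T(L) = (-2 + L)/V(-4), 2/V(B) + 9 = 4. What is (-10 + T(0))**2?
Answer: 25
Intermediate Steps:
V(B) = -2/5 (V(B) = 2/(-9 + 4) = 2/(-5) = 2*(-1/5) = -2/5)
T(L) = 5 - 5*L/2 (T(L) = (-2 + L)/(-2/5) = (-2 + L)*(-5/2) = 5 - 5*L/2)
(-10 + T(0))**2 = (-10 + (5 - 5/2*0))**2 = (-10 + (5 + 0))**2 = (-10 + 5)**2 = (-5)**2 = 25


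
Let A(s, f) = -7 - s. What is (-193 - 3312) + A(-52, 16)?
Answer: -3460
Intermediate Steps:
(-193 - 3312) + A(-52, 16) = (-193 - 3312) + (-7 - 1*(-52)) = -3505 + (-7 + 52) = -3505 + 45 = -3460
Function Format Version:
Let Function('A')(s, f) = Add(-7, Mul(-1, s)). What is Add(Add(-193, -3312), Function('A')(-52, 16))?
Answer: -3460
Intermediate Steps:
Add(Add(-193, -3312), Function('A')(-52, 16)) = Add(Add(-193, -3312), Add(-7, Mul(-1, -52))) = Add(-3505, Add(-7, 52)) = Add(-3505, 45) = -3460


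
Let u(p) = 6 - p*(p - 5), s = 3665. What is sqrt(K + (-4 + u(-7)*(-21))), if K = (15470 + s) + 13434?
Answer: sqrt(34203) ≈ 184.94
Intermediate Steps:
u(p) = 6 - p*(-5 + p)
K = 32569 (K = (15470 + 3665) + 13434 = 19135 + 13434 = 32569)
sqrt(K + (-4 + u(-7)*(-21))) = sqrt(32569 + (-4 + (6 - 1*(-7)**2 + 5*(-7))*(-21))) = sqrt(32569 + (-4 + (6 - 1*49 - 35)*(-21))) = sqrt(32569 + (-4 + (6 - 49 - 35)*(-21))) = sqrt(32569 + (-4 - 78*(-21))) = sqrt(32569 + (-4 + 1638)) = sqrt(32569 + 1634) = sqrt(34203)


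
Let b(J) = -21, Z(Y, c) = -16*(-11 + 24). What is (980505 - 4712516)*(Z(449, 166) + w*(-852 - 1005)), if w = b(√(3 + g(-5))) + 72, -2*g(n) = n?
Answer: 354223824065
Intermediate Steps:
Z(Y, c) = -208 (Z(Y, c) = -16*13 = -208)
g(n) = -n/2
w = 51 (w = -21 + 72 = 51)
(980505 - 4712516)*(Z(449, 166) + w*(-852 - 1005)) = (980505 - 4712516)*(-208 + 51*(-852 - 1005)) = -3732011*(-208 + 51*(-1857)) = -3732011*(-208 - 94707) = -3732011*(-94915) = 354223824065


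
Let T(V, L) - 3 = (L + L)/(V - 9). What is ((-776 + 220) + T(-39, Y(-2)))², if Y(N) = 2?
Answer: 44049769/144 ≈ 3.0590e+5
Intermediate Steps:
T(V, L) = 3 + 2*L/(-9 + V) (T(V, L) = 3 + (L + L)/(V - 9) = 3 + (2*L)/(-9 + V) = 3 + 2*L/(-9 + V))
((-776 + 220) + T(-39, Y(-2)))² = ((-776 + 220) + (-27 + 2*2 + 3*(-39))/(-9 - 39))² = (-556 + (-27 + 4 - 117)/(-48))² = (-556 - 1/48*(-140))² = (-556 + 35/12)² = (-6637/12)² = 44049769/144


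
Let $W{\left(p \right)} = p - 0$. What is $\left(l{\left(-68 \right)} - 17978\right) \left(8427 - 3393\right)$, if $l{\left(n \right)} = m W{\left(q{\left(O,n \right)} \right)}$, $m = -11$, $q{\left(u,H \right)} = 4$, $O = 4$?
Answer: $-90722748$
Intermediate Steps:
$W{\left(p \right)} = p$ ($W{\left(p \right)} = p + 0 = p$)
$l{\left(n \right)} = -44$ ($l{\left(n \right)} = \left(-11\right) 4 = -44$)
$\left(l{\left(-68 \right)} - 17978\right) \left(8427 - 3393\right) = \left(-44 - 17978\right) \left(8427 - 3393\right) = \left(-18022\right) 5034 = -90722748$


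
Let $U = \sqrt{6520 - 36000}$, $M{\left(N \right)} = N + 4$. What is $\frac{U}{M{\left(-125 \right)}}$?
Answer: $- \frac{2 i \sqrt{7370}}{121} \approx - 1.419 i$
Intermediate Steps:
$M{\left(N \right)} = 4 + N$
$U = 2 i \sqrt{7370}$ ($U = \sqrt{-29480} = 2 i \sqrt{7370} \approx 171.7 i$)
$\frac{U}{M{\left(-125 \right)}} = \frac{2 i \sqrt{7370}}{4 - 125} = \frac{2 i \sqrt{7370}}{-121} = 2 i \sqrt{7370} \left(- \frac{1}{121}\right) = - \frac{2 i \sqrt{7370}}{121}$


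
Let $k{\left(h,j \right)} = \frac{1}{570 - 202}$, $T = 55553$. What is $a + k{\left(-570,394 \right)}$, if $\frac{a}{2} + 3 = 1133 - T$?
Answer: $- \frac{40055327}{368} \approx -1.0885 \cdot 10^{5}$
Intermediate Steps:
$k{\left(h,j \right)} = \frac{1}{368}$
$a = -108846$ ($a = -6 + 2 \left(1133 - 55553\right) = -6 + 2 \left(-54420\right) = -6 - 108840 = -108846$)
$a + k{\left(-570,394 \right)} = -108846 + \frac{1}{368} = - \frac{40055327}{368}$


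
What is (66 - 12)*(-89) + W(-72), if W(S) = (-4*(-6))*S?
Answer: -6534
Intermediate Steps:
W(S) = 24*S
(66 - 12)*(-89) + W(-72) = (66 - 12)*(-89) + 24*(-72) = 54*(-89) - 1728 = -4806 - 1728 = -6534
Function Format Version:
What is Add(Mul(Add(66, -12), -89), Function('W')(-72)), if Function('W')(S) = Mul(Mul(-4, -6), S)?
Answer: -6534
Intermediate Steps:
Function('W')(S) = Mul(24, S)
Add(Mul(Add(66, -12), -89), Function('W')(-72)) = Add(Mul(Add(66, -12), -89), Mul(24, -72)) = Add(Mul(54, -89), -1728) = Add(-4806, -1728) = -6534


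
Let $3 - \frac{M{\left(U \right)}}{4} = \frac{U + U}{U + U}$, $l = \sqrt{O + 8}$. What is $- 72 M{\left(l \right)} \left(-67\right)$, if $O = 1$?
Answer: $38592$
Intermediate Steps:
$l = 3$ ($l = \sqrt{1 + 8} = \sqrt{9} = 3$)
$M{\left(U \right)} = 8$ ($M{\left(U \right)} = 12 - 4 \frac{U + U}{U + U} = 12 - 4 \frac{2 U}{2 U} = 12 - 4 \cdot 2 U \frac{1}{2 U} = 12 - 4 = 8$)
$- 72 M{\left(l \right)} \left(-67\right) = \left(-72\right) 8 \left(-67\right) = \left(-576\right) \left(-67\right) = 38592$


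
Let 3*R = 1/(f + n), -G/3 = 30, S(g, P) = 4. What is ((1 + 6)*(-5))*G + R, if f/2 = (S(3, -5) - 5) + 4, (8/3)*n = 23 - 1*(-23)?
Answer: 878854/279 ≈ 3150.0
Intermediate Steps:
n = 69/4 (n = 3*(23 - 1*(-23))/8 = 3*(23 + 23)/8 = (3/8)*46 = 69/4 ≈ 17.250)
f = 6 (f = 2*((4 - 5) + 4) = 2*(-1 + 4) = 2*3 = 6)
G = -90 (G = -3*30 = -90)
R = 4/279 (R = 1/(3*(6 + 69/4)) = 1/(3*(93/4)) = (1/3)*(4/93) = 4/279 ≈ 0.014337)
((1 + 6)*(-5))*G + R = ((1 + 6)*(-5))*(-90) + 4/279 = (7*(-5))*(-90) + 4/279 = -35*(-90) + 4/279 = 3150 + 4/279 = 878854/279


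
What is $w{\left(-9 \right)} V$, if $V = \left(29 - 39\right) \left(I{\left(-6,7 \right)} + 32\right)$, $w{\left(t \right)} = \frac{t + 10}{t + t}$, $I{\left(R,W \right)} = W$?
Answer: $\frac{65}{3} \approx 21.667$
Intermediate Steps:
$w{\left(t \right)} = \frac{10 + t}{2 t}$
$V = -390$ ($V = \left(29 - 39\right) \left(7 + 32\right) = \left(-10\right) 39 = -390$)
$w{\left(-9 \right)} V = \frac{10 - 9}{2 \left(-9\right)} \left(-390\right) = \frac{1}{2} \left(- \frac{1}{9}\right) 1 \left(-390\right) = \left(- \frac{1}{18}\right) \left(-390\right) = \frac{65}{3}$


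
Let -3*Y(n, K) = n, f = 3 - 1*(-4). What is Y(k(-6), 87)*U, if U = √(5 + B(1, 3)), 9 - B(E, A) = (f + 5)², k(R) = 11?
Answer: -11*I*√130/3 ≈ -41.806*I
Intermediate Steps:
f = 7 (f = 3 + 4 = 7)
Y(n, K) = -n/3
B(E, A) = -135 (B(E, A) = 9 - (7 + 5)² = 9 - 1*12² = 9 - 1*144 = 9 - 144 = -135)
U = I*√130 (U = √(5 - 135) = √(-130) = I*√130 ≈ 11.402*I)
Y(k(-6), 87)*U = (-⅓*11)*(I*√130) = -11*I*√130/3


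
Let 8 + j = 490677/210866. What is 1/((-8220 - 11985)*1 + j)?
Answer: -210866/4261743781 ≈ -4.9479e-5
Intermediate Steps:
j = -1196251/210866 (j = -8 + 490677/210866 = -1196251/210866 ≈ -5.6730)
1/((-8220 - 11985)*1 + j) = 1/((-8220 - 11985)*1 - 1196251/210866) = 1/(-20205*1 - 1196251/210866) = 1/(-20205 - 1196251/210866) = 1/(-4261743781/210866) = -210866/4261743781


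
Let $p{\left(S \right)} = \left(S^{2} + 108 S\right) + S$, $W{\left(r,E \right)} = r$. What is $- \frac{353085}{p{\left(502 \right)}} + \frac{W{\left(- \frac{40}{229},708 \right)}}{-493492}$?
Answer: $- \frac{9975501589225}{8665637847074} \approx -1.1512$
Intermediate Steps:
$p{\left(S \right)} = S^{2} + 109 S$
$- \frac{353085}{p{\left(502 \right)}} + \frac{W{\left(- \frac{40}{229},708 \right)}}{-493492} = - \frac{353085}{502 \left(109 + 502\right)} + \frac{\left(-40\right) \frac{1}{229}}{-493492} = - \frac{353085}{502 \cdot 611} + \left(-40\right) \frac{1}{229} \left(- \frac{1}{493492}\right) = - \frac{353085}{306722} - - \frac{10}{28252417} = \left(-353085\right) \frac{1}{306722} + \frac{10}{28252417} = - \frac{353085}{306722} + \frac{10}{28252417} = - \frac{9975501589225}{8665637847074}$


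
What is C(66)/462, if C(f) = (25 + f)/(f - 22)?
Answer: 13/2904 ≈ 0.0044766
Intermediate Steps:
C(f) = (25 + f)/(-22 + f)
C(66)/462 = ((25 + 66)/(-22 + 66))/462 = (91/44)*(1/462) = 13/2904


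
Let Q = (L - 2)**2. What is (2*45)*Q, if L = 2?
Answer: 0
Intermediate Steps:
Q = 0 (Q = (2 - 2)**2 = 0**2 = 0)
(2*45)*Q = (2*45)*0 = 90*0 = 0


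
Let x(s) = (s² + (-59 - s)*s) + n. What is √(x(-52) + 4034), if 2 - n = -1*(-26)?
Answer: √7078 ≈ 84.131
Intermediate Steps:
n = -24 (n = 2 - (-1)*(-26) = 2 - 1*26 = 2 - 26 = -24)
x(s) = -24 + s² + s*(-59 - s) (x(s) = (s² + (-59 - s)*s) - 24 = (s² + s*(-59 - s)) - 24 = -24 + s² + s*(-59 - s))
√(x(-52) + 4034) = √((-24 - 59*(-52)) + 4034) = √((-24 + 3068) + 4034) = √(3044 + 4034) = √7078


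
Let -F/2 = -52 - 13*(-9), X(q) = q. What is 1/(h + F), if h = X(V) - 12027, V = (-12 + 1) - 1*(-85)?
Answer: -1/12083 ≈ -8.2761e-5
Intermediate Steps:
V = 74 (V = -11 + 85 = 74)
F = -130 (F = -2*(-52 - 13*(-9)) = -2*(-52 + 117) = -2*65 = -130)
h = -11953 (h = 74 - 12027 = -11953)
1/(h + F) = 1/(-11953 - 130) = 1/(-12083) = -1/12083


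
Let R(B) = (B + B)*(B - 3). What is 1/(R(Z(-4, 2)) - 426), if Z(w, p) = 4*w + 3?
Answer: -1/10 ≈ -0.10000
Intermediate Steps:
Z(w, p) = 3 + 4*w
R(B) = 2*B*(-3 + B) (R(B) = (2*B)*(-3 + B) = 2*B*(-3 + B))
1/(R(Z(-4, 2)) - 426) = 1/(2*(3 + 4*(-4))*(-3 + (3 + 4*(-4))) - 426) = 1/(2*(3 - 16)*(-3 + (3 - 16)) - 426) = 1/(2*(-13)*(-3 - 13) - 426) = 1/(2*(-13)*(-16) - 426) = 1/(416 - 426) = 1/(-10) = -1/10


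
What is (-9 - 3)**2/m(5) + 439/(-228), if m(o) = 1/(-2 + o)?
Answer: 98057/228 ≈ 430.07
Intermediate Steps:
(-9 - 3)**2/m(5) + 439/(-228) = (-9 - 3)**2/(1/(-2 + 5)) + 439/(-228) = (-12)**2/(1/3) + 439*(-1/228) = 144/(1/3) - 439/228 = 144*3 - 439/228 = 432 - 439/228 = 98057/228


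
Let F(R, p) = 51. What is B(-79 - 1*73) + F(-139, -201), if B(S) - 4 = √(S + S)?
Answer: 55 + 4*I*√19 ≈ 55.0 + 17.436*I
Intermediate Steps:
B(S) = 4 + √2*√S (B(S) = 4 + √(S + S) = 4 + √(2*S) = 4 + √2*√S)
B(-79 - 1*73) + F(-139, -201) = (4 + √2*√(-79 - 1*73)) + 51 = (4 + √2*√(-79 - 73)) + 51 = (4 + √2*√(-152)) + 51 = (4 + √2*(2*I*√38)) + 51 = (4 + 4*I*√19) + 51 = 55 + 4*I*√19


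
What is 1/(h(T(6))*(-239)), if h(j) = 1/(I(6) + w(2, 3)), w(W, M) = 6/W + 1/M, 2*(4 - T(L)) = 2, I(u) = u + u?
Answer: -46/717 ≈ -0.064156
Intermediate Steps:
I(u) = 2*u
T(L) = 3 (T(L) = 4 - 1/2*2 = 4 - 1 = 3)
w(W, M) = 1/M + 6/W (w(W, M) = 6/W + 1/M = 1/M + 6/W)
h(j) = 3/46 (h(j) = 1/(2*6 + (1/3 + 6/2)) = 1/(12 + (1/3 + 6*(1/2))) = 1/(12 + (1/3 + 3)) = 1/(12 + 10/3) = 1/(46/3) = 3/46)
1/(h(T(6))*(-239)) = 1/((3/46)*(-239)) = 1/(-717/46) = -46/717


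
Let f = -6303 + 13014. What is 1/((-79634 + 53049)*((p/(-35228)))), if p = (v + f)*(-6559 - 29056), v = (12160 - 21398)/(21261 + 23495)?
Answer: -788332184/142188595369493725 ≈ -5.5443e-9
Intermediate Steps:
f = 6711
v = -4619/22378 (v = -9238/44756 = -9238*1/44756 = -4619/22378 ≈ -0.20641)
p = -5348451960485/22378 (p = (-4619/22378 + 6711)*(-6559 - 29056) = (150174139/22378)*(-35615) = -5348451960485/22378 ≈ -2.3900e+8)
1/((-79634 + 53049)*((p/(-35228)))) = 1/((-79634 + 53049)*((-5348451960485/22378/(-35228)))) = 1/((-26585)*((-5348451960485/22378*(-1/35228)))) = -1/(26585*5348451960485/788332184) = -1/26585*788332184/5348451960485 = -788332184/142188595369493725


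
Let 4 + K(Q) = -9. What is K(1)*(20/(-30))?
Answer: 26/3 ≈ 8.6667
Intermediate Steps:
K(Q) = -13 (K(Q) = -4 - 9 = -13)
K(1)*(20/(-30)) = -260/(-30) = -260*(-1)/30 = -13*(-⅔) = 26/3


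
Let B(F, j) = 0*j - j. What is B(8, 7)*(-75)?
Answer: 525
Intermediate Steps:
B(F, j) = -j (B(F, j) = 0 - j = -j)
B(8, 7)*(-75) = -1*7*(-75) = -7*(-75) = 525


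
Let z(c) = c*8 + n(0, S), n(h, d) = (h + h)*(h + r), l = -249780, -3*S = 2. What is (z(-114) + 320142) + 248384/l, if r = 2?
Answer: 19934255254/62445 ≈ 3.1923e+5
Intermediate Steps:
S = -2/3 (S = -1/3*2 = -2/3 ≈ -0.66667)
n(h, d) = 2*h*(2 + h) (n(h, d) = (h + h)*(h + 2) = (2*h)*(2 + h) = 2*h*(2 + h))
z(c) = 8*c (z(c) = c*8 + 2*0*(2 + 0) = 8*c + 2*0*2 = 8*c + 0 = 8*c)
(z(-114) + 320142) + 248384/l = (8*(-114) + 320142) + 248384/(-249780) = (-912 + 320142) + 248384*(-1/249780) = 319230 - 62096/62445 = 19934255254/62445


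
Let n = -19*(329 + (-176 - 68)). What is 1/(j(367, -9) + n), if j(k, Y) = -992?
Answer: -1/2607 ≈ -0.00038358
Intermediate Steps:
n = -1615 (n = -19*(329 - 244) = -19*85 = -1615)
1/(j(367, -9) + n) = 1/(-992 - 1615) = 1/(-2607) = -1/2607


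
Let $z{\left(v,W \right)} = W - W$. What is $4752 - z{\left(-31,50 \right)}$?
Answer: $4752$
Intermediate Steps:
$z{\left(v,W \right)} = 0$
$4752 - z{\left(-31,50 \right)} = 4752 - 0 = 4752 + 0 = 4752$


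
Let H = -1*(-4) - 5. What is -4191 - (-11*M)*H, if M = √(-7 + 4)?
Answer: -4191 - 11*I*√3 ≈ -4191.0 - 19.053*I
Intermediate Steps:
M = I*√3 (M = √(-3) = I*√3 ≈ 1.732*I)
H = -1 (H = 4 - 5 = -1)
-4191 - (-11*M)*H = -4191 - (-11*I*√3)*(-1) = -4191 - 11*I*√3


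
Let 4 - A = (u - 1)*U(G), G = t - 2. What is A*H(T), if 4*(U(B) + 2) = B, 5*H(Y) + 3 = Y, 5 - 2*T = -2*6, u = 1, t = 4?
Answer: 22/5 ≈ 4.4000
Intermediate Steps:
G = 2 (G = 4 - 2 = 2)
T = 17/2 (T = 5/2 - (-1)*6 = 5/2 - 1/2*(-12) = 5/2 + 6 = 17/2 ≈ 8.5000)
H(Y) = -3/5 + Y/5
U(B) = -2 + B/4
A = 4 (A = 4 - (1 - 1)*(-2 + (1/4)*2) = 4 - 0*(-2 + 1/2) = 4 - 0*(-3)/2 = 4 - 1*0 = 4 + 0 = 4)
A*H(T) = 4*(-3/5 + (1/5)*(17/2)) = 4*(-3/5 + 17/10) = 4*(11/10) = 22/5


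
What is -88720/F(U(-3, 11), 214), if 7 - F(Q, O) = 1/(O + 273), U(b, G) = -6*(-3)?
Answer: -2700415/213 ≈ -12678.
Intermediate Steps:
U(b, G) = 18
F(Q, O) = 7 - 1/(273 + O) (F(Q, O) = 7 - 1/(O + 273) = 7 - 1/(273 + O))
-88720/F(U(-3, 11), 214) = -88720*(273 + 214)/(1910 + 7*214) = -88720*487/(1910 + 1498) = -88720/((1/487)*3408) = -88720/3408/487 = -88720*487/3408 = -2700415/213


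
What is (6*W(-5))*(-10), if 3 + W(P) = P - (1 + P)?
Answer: 240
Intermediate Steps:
W(P) = -4 (W(P) = -3 + (P - (1 + P)) = -3 + (P + (-1 - P)) = -3 - 1 = -4)
(6*W(-5))*(-10) = (6*(-4))*(-10) = -24*(-10) = 240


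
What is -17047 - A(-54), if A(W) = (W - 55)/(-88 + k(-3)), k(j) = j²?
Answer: -1346822/79 ≈ -17048.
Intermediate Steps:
A(W) = 55/79 - W/79 (A(W) = (W - 55)/(-88 + (-3)²) = (-55 + W)/(-88 + 9) = (-55 + W)/(-79) = (-55 + W)*(-1/79) = 55/79 - W/79)
-17047 - A(-54) = -17047 - (55/79 - 1/79*(-54)) = -17047 - (55/79 + 54/79) = -17047 - 1*109/79 = -17047 - 109/79 = -1346822/79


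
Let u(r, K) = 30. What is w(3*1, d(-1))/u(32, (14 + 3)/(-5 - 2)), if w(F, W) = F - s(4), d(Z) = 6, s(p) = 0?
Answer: ⅒ ≈ 0.10000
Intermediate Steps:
w(F, W) = F (w(F, W) = F - 1*0 = F + 0 = F)
w(3*1, d(-1))/u(32, (14 + 3)/(-5 - 2)) = (3*1)/30 = 3*(1/30) = ⅒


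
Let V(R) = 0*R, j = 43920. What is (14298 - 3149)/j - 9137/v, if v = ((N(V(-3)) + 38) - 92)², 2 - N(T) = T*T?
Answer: -5799221/1855620 ≈ -3.1252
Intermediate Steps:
V(R) = 0
N(T) = 2 - T² (N(T) = 2 - T*T = 2 - T²)
v = 2704 (v = (((2 - 1*0²) + 38) - 92)² = (((2 - 1*0) + 38) - 92)² = (((2 + 0) + 38) - 92)² = ((2 + 38) - 92)² = (40 - 92)² = (-52)² = 2704)
(14298 - 3149)/j - 9137/v = (14298 - 3149)/43920 - 9137/2704 = 11149*(1/43920) - 9137*1/2704 = 11149/43920 - 9137/2704 = -5799221/1855620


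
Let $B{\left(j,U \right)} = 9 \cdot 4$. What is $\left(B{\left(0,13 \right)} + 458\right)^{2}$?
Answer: $244036$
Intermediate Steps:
$B{\left(j,U \right)} = 36$
$\left(B{\left(0,13 \right)} + 458\right)^{2} = \left(36 + 458\right)^{2} = 494^{2} = 244036$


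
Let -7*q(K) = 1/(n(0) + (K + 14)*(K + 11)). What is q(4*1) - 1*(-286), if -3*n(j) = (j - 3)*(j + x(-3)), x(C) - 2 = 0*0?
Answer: 544543/1904 ≈ 286.00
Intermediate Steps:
x(C) = 2 (x(C) = 2 + 0*0 = 2 + 0 = 2)
n(j) = -(-3 + j)*(2 + j)/3 (n(j) = -(j - 3)*(j + 2)/3 = -(-3 + j)*(2 + j)/3)
q(K) = -1/(7*(2 + (11 + K)*(14 + K))) (q(K) = -1/(7*((2 - ⅓*0² + (⅓)*0) + (K + 14)*(K + 11))) = -1/(7*((2 - ⅓*0 + 0) + (14 + K)*(11 + K))) = -1/(7*((2 + 0 + 0) + (11 + K)*(14 + K))) = -1/(7*(2 + (11 + K)*(14 + K))))
q(4*1) - 1*(-286) = -1/(1092 + 7*(4*1)² + 175*(4*1)) - 1*(-286) = -1/(1092 + 7*4² + 175*4) + 286 = -1/(1092 + 7*16 + 700) + 286 = -1/(1092 + 112 + 700) + 286 = -1/1904 + 286 = 544543/1904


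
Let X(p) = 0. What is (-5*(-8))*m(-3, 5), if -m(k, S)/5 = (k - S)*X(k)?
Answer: 0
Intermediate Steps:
m(k, S) = 0 (m(k, S) = -5*(k - S)*0 = -5*0 = 0)
(-5*(-8))*m(-3, 5) = -5*(-8)*0 = 40*0 = 0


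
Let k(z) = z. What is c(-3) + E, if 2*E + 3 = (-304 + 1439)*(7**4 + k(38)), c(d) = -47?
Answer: 1384084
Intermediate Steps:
E = 1384131 (E = -3/2 + ((-304 + 1439)*(7**4 + 38))/2 = -3/2 + (1135*(2401 + 38))/2 = -3/2 + (1135*2439)/2 = -3/2 + (1/2)*2768265 = -3/2 + 2768265/2 = 1384131)
c(-3) + E = -47 + 1384131 = 1384084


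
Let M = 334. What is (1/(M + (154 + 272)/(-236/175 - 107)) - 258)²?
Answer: 2607108931547933761/39167870963776 ≈ 66562.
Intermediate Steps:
(1/(M + (154 + 272)/(-236/175 - 107)) - 258)² = (1/(334 + (154 + 272)/(-236/175 - 107)) - 258)² = (1/(334 + 426/(-236*1/175 - 107)) - 258)² = (1/(334 + 426/(-236/175 - 107)) - 258)² = (1/(334 + 426/(-18961/175)) - 258)² = (1/(334 + 426*(-175/18961)) - 258)² = (1/(334 - 74550/18961) - 258)² = (1/(6258424/18961) - 258)² = (18961/6258424 - 258)² = (-1614654431/6258424)² = 2607108931547933761/39167870963776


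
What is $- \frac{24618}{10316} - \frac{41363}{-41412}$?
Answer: $- \frac{21170711}{15257364} \approx -1.3876$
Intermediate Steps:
$- \frac{24618}{10316} - \frac{41363}{-41412} = \left(-24618\right) \frac{1}{10316} - - \frac{5909}{5916} = - \frac{12309}{5158} + \frac{5909}{5916} = - \frac{21170711}{15257364}$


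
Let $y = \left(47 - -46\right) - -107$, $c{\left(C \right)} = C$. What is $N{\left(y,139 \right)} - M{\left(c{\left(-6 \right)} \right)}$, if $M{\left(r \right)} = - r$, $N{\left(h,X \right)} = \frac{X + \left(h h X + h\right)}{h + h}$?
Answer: $\frac{5557939}{400} \approx 13895.0$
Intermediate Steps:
$y = 200$ ($y = \left(47 + 46\right) + 107 = 93 + 107 = 200$)
$N{\left(h,X \right)} = \frac{X + h + X h^{2}}{2 h}$ ($N{\left(h,X \right)} = \frac{X + \left(h^{2} X + h\right)}{2 h} = \left(X + \left(X h^{2} + h\right)\right) \frac{1}{2 h} = \left(X + \left(h + X h^{2}\right)\right) \frac{1}{2 h} = \left(X + h + X h^{2}\right) \frac{1}{2 h} = \frac{X + h + X h^{2}}{2 h}$)
$N{\left(y,139 \right)} - M{\left(c{\left(-6 \right)} \right)} = \frac{139 + 200 \left(1 + 139 \cdot 200\right)}{2 \cdot 200} - \left(-1\right) \left(-6\right) = \frac{1}{2} \cdot \frac{1}{200} \left(139 + 200 \left(1 + 27800\right)\right) - 6 = \frac{1}{2} \cdot \frac{1}{200} \left(139 + 200 \cdot 27801\right) - 6 = \frac{1}{2} \cdot \frac{1}{200} \left(139 + 5560200\right) - 6 = \frac{1}{2} \cdot \frac{1}{200} \cdot 5560339 - 6 = \frac{5560339}{400} - 6 = \frac{5557939}{400}$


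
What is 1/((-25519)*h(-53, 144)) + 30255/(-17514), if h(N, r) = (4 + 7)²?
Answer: -31140458753/18026570562 ≈ -1.7275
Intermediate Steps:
h(N, r) = 121 (h(N, r) = 11² = 121)
1/((-25519)*h(-53, 144)) + 30255/(-17514) = 1/(-25519*121) + 30255/(-17514) = -1/25519*1/121 + 30255*(-1/17514) = -1/3087799 - 10085/5838 = -31140458753/18026570562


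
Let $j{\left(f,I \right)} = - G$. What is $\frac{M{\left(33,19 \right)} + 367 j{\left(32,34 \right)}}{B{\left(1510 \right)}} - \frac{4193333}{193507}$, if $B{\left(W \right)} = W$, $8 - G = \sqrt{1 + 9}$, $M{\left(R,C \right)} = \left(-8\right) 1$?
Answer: $- \frac{3450808719}{146097785} + \frac{367 \sqrt{10}}{1510} \approx -22.851$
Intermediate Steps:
$M{\left(R,C \right)} = -8$
$G = 8 - \sqrt{10}$ ($G = 8 - \sqrt{1 + 9} = 8 - \sqrt{10} \approx 4.8377$)
$j{\left(f,I \right)} = -8 + \sqrt{10}$ ($j{\left(f,I \right)} = - (8 - \sqrt{10}) = -8 + \sqrt{10}$)
$\frac{M{\left(33,19 \right)} + 367 j{\left(32,34 \right)}}{B{\left(1510 \right)}} - \frac{4193333}{193507} = \frac{-8 + 367 \left(-8 + \sqrt{10}\right)}{1510} - \frac{4193333}{193507} = \left(-8 - \left(2936 - 367 \sqrt{10}\right)\right) \frac{1}{1510} - \frac{4193333}{193507} = \left(-2944 + 367 \sqrt{10}\right) \frac{1}{1510} - \frac{4193333}{193507} = \left(- \frac{1472}{755} + \frac{367 \sqrt{10}}{1510}\right) - \frac{4193333}{193507} = - \frac{3450808719}{146097785} + \frac{367 \sqrt{10}}{1510}$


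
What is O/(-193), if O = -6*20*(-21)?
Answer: -2520/193 ≈ -13.057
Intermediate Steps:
O = 2520 (O = -120*(-21) = 2520)
O/(-193) = 2520/(-193) = 2520*(-1/193) = -2520/193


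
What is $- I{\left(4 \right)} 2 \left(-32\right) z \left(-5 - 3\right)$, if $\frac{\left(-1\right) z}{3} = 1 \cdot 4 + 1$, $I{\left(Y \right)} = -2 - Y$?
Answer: $-46080$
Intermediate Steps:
$z = -15$ ($z = - 3 \left(1 \cdot 4 + 1\right) = - 3 \left(4 + 1\right) = \left(-3\right) 5 = -15$)
$- I{\left(4 \right)} 2 \left(-32\right) z \left(-5 - 3\right) = - (-2 - 4) 2 \left(-32\right) \left(- 15 \left(-5 - 3\right)\right) = - (-2 - 4) 2 \left(-32\right) \left(\left(-15\right) \left(-8\right)\right) = \left(-1\right) \left(-6\right) 2 \left(-32\right) 120 = 6 \cdot 2 \left(-32\right) 120 = 12 \left(-32\right) 120 = \left(-384\right) 120 = -46080$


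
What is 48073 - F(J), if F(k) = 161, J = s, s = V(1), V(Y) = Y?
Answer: 47912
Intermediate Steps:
s = 1
J = 1
48073 - F(J) = 48073 - 1*161 = 48073 - 161 = 47912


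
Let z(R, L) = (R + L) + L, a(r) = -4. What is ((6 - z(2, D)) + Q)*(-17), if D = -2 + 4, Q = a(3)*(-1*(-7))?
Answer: 476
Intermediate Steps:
Q = -28 (Q = -(-4)*(-7) = -4*7 = -28)
D = 2
z(R, L) = R + 2*L (z(R, L) = (L + R) + L = R + 2*L)
((6 - z(2, D)) + Q)*(-17) = ((6 - (2 + 2*2)) - 28)*(-17) = ((6 - (2 + 4)) - 28)*(-17) = ((6 - 1*6) - 28)*(-17) = ((6 - 6) - 28)*(-17) = (0 - 28)*(-17) = -28*(-17) = 476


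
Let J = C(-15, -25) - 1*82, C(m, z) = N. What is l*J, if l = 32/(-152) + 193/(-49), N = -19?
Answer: 390163/931 ≈ 419.08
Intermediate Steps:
C(m, z) = -19
l = -3863/931 (l = 32*(-1/152) + 193*(-1/49) = -4/19 - 193/49 = -3863/931 ≈ -4.1493)
J = -101 (J = -19 - 1*82 = -19 - 82 = -101)
l*J = -3863/931*(-101) = 390163/931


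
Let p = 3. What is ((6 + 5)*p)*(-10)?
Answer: -330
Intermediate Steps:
((6 + 5)*p)*(-10) = ((6 + 5)*3)*(-10) = (11*3)*(-10) = 33*(-10) = -330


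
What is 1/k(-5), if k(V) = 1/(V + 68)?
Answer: 63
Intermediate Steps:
k(V) = 1/(68 + V)
1/k(-5) = 1/(1/(68 - 5)) = 1/(1/63) = 63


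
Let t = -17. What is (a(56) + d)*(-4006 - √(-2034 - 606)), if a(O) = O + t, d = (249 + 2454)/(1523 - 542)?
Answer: -54697924/327 - 54616*I*√165/327 ≈ -1.6727e+5 - 2145.4*I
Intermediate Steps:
d = 901/327 (d = 2703/981 = 2703*(1/981) = 901/327 ≈ 2.7554)
a(O) = -17 + O (a(O) = O - 17 = -17 + O)
(a(56) + d)*(-4006 - √(-2034 - 606)) = ((-17 + 56) + 901/327)*(-4006 - √(-2034 - 606)) = (39 + 901/327)*(-4006 - √(-2640)) = 13654*(-4006 - 4*I*√165)/327 = -54697924/327 - 54616*I*√165/327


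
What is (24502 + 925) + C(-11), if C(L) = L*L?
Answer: 25548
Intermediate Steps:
C(L) = L²
(24502 + 925) + C(-11) = (24502 + 925) + (-11)² = 25427 + 121 = 25548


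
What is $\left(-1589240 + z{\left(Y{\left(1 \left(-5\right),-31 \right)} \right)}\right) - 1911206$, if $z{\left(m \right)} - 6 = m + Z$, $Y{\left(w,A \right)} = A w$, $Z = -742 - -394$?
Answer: $-3500633$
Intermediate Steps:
$Z = -348$ ($Z = -742 + 394 = -348$)
$z{\left(m \right)} = -342 + m$ ($z{\left(m \right)} = 6 + \left(m - 348\right) = 6 + \left(-348 + m\right) = -342 + m$)
$\left(-1589240 + z{\left(Y{\left(1 \left(-5\right),-31 \right)} \right)}\right) - 1911206 = \left(-1589240 - \left(342 + 31 \cdot 1 \left(-5\right)\right)\right) - 1911206 = \left(-1589240 - 187\right) - 1911206 = -1589427 - 1911206 = -3500633$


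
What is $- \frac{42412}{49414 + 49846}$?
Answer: $- \frac{10603}{24815} \approx -0.42728$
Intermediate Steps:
$- \frac{42412}{49414 + 49846} = - \frac{42412}{99260} = \left(-42412\right) \frac{1}{99260} = - \frac{10603}{24815}$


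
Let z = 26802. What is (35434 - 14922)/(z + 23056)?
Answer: 10256/24929 ≈ 0.41141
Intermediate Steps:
(35434 - 14922)/(z + 23056) = (35434 - 14922)/(26802 + 23056) = 20512/49858 = 20512*(1/49858) = 10256/24929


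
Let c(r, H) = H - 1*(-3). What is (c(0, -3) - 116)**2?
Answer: 13456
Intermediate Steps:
c(r, H) = 3 + H (c(r, H) = H + 3 = 3 + H)
(c(0, -3) - 116)**2 = ((3 - 3) - 116)**2 = (0 - 116)**2 = (-116)**2 = 13456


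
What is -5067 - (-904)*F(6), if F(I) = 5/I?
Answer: -12941/3 ≈ -4313.7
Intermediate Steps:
-5067 - (-904)*F(6) = -5067 - (-904)*5/6 = -5067 - 1*(-2260/3) = -5067 + 2260/3 = -12941/3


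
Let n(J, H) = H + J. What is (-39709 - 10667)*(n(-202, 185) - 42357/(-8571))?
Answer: 1735453200/2857 ≈ 6.0744e+5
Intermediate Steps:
(-39709 - 10667)*(n(-202, 185) - 42357/(-8571)) = (-39709 - 10667)*((185 - 202) - 42357/(-8571)) = -50376*(-17 - 42357*(-1/8571)) = -50376*(-17 + 14119/2857) = -50376*(-34450/2857) = 1735453200/2857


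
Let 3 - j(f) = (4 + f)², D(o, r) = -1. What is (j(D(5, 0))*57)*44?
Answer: -15048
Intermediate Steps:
j(f) = 3 - (4 + f)²
(j(D(5, 0))*57)*44 = ((3 - (4 - 1)²)*57)*44 = ((3 - 1*3²)*57)*44 = ((3 - 1*9)*57)*44 = ((3 - 9)*57)*44 = -6*57*44 = -342*44 = -15048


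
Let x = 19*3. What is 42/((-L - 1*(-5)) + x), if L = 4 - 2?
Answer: 7/10 ≈ 0.70000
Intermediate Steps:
L = 2
x = 57
42/((-L - 1*(-5)) + x) = 42/((-1*2 - 1*(-5)) + 57) = 42/((-2 + 5) + 57) = 42/(3 + 57) = 42/60 = (1/60)*42 = 7/10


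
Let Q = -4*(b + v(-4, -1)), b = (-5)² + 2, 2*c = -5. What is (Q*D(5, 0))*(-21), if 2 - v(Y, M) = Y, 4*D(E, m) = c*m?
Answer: 0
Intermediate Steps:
c = -5/2 (c = (½)*(-5) = -5/2 ≈ -2.5000)
D(E, m) = -5*m/8 (D(E, m) = (-5*m/2)/4 = -5*m/8)
v(Y, M) = 2 - Y
b = 27 (b = 25 + 2 = 27)
Q = -132 (Q = -4*(27 + (2 - 1*(-4))) = -4*(27 + (2 + 4)) = -4*(27 + 6) = -4*33 = -132)
(Q*D(5, 0))*(-21) = -(-165)*0/2*(-21) = -132*0*(-21) = 0*(-21) = 0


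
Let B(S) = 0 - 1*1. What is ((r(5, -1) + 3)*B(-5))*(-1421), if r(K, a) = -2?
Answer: 1421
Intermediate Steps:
B(S) = -1 (B(S) = 0 - 1 = -1)
((r(5, -1) + 3)*B(-5))*(-1421) = ((-2 + 3)*(-1))*(-1421) = (1*(-1))*(-1421) = -1*(-1421) = 1421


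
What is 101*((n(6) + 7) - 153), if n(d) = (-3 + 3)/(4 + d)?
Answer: -14746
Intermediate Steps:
n(d) = 0 (n(d) = 0/(4 + d) = 0)
101*((n(6) + 7) - 153) = 101*((0 + 7) - 153) = 101*(7 - 153) = 101*(-146) = -14746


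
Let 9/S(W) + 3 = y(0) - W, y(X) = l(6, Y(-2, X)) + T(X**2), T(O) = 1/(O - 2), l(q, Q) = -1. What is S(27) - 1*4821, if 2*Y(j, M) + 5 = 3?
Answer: -33749/7 ≈ -4821.3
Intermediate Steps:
Y(j, M) = -1 (Y(j, M) = -5/2 + (1/2)*3 = -5/2 + 3/2 = -1)
T(O) = 1/(-2 + O)
y(X) = -1 + 1/(-2 + X**2)
S(W) = 9/(-9/2 - W) (S(W) = 9/(-3 + ((3 - 1*0**2)/(-2 + 0**2) - W)) = 9/(-3 + ((3 - 1*0)/(-2 + 0) - W)) = 9/(-3 + ((3 + 0)/(-2) - W)) = 9/(-3 + (-1/2*3 - W)) = 9/(-3 + (-3/2 - W)) = 9/(-9/2 - W))
S(27) - 1*4821 = -18/(9 + 2*27) - 1*4821 = -18/(9 + 54) - 4821 = -18/63 - 4821 = -18*1/63 - 4821 = -2/7 - 4821 = -33749/7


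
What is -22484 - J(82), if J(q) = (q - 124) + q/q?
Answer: -22443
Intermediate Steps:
J(q) = -123 + q (J(q) = (-124 + q) + 1 = -123 + q)
-22484 - J(82) = -22484 - (-123 + 82) = -22484 - 1*(-41) = -22484 + 41 = -22443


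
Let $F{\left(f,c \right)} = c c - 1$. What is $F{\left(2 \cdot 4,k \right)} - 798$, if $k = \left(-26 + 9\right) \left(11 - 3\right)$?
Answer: $17697$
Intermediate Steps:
$k = -136$ ($k = \left(-17\right) 8 = -136$)
$F{\left(f,c \right)} = -1 + c^{2}$ ($F{\left(f,c \right)} = c^{2} - 1 = -1 + c^{2}$)
$F{\left(2 \cdot 4,k \right)} - 798 = \left(-1 + \left(-136\right)^{2}\right) - 798 = \left(-1 + 18496\right) - 798 = 18495 - 798 = 17697$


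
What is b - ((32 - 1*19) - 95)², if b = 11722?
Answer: 4998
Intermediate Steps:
b - ((32 - 1*19) - 95)² = 11722 - ((32 - 1*19) - 95)² = 11722 - ((32 - 19) - 95)² = 11722 - (13 - 95)² = 11722 - 1*(-82)² = 11722 - 1*6724 = 11722 - 6724 = 4998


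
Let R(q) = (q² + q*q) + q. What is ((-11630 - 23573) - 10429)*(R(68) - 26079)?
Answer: 764929216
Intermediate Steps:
R(q) = q + 2*q² (R(q) = (q² + q²) + q = 2*q² + q = q + 2*q²)
((-11630 - 23573) - 10429)*(R(68) - 26079) = ((-11630 - 23573) - 10429)*(68*(1 + 2*68) - 26079) = (-35203 - 10429)*(68*(1 + 136) - 26079) = -45632*(68*137 - 26079) = -45632*(9316 - 26079) = -45632*(-16763) = 764929216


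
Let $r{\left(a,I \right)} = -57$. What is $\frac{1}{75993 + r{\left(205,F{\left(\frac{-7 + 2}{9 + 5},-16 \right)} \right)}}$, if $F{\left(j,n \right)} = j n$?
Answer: $\frac{1}{75936} \approx 1.3169 \cdot 10^{-5}$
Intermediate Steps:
$\frac{1}{75993 + r{\left(205,F{\left(\frac{-7 + 2}{9 + 5},-16 \right)} \right)}} = \frac{1}{75993 - 57} = \frac{1}{75936}$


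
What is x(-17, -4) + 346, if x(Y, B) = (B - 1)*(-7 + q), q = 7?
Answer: 346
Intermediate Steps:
x(Y, B) = 0 (x(Y, B) = (B - 1)*(-7 + 7) = (-1 + B)*0 = 0)
x(-17, -4) + 346 = 0 + 346 = 346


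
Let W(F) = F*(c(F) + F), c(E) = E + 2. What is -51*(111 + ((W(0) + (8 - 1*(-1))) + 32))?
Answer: -7752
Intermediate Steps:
c(E) = 2 + E
W(F) = F*(2 + 2*F) (W(F) = F*((2 + F) + F) = F*(2 + 2*F))
-51*(111 + ((W(0) + (8 - 1*(-1))) + 32)) = -51*(111 + ((2*0*(1 + 0) + (8 - 1*(-1))) + 32)) = -51*(111 + ((2*0*1 + (8 + 1)) + 32)) = -51*(111 + ((0 + 9) + 32)) = -51*(111 + (9 + 32)) = -51*(111 + 41) = -51*152 = -7752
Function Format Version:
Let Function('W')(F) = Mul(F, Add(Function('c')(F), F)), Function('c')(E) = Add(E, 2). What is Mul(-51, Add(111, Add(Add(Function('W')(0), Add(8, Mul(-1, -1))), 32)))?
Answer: -7752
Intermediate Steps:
Function('c')(E) = Add(2, E)
Function('W')(F) = Mul(F, Add(2, Mul(2, F))) (Function('W')(F) = Mul(F, Add(Add(2, F), F)) = Mul(F, Add(2, Mul(2, F))))
Mul(-51, Add(111, Add(Add(Function('W')(0), Add(8, Mul(-1, -1))), 32))) = Mul(-51, Add(111, Add(Add(Mul(2, 0, Add(1, 0)), Add(8, Mul(-1, -1))), 32))) = Mul(-51, Add(111, Add(Add(Mul(2, 0, 1), Add(8, 1)), 32))) = Mul(-51, Add(111, Add(Add(0, 9), 32))) = Mul(-51, Add(111, Add(9, 32))) = Mul(-51, Add(111, 41)) = Mul(-51, 152) = -7752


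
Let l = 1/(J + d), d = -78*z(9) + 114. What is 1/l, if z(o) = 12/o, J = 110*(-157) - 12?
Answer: -17272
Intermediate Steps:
J = -17282 (J = -17270 - 12 = -17282)
d = 10 (d = -936/9 + 114 = -78*4/3 + 114 = -104 + 114 = 10)
l = -1/17272 (l = 1/(-17282 + 10) = 1/(-17272) = -1/17272 ≈ -5.7897e-5)
1/l = 1/(-1/17272) = -17272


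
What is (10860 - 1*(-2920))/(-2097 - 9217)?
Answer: -6890/5657 ≈ -1.2180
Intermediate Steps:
(10860 - 1*(-2920))/(-2097 - 9217) = (10860 + 2920)/(-11314) = 13780*(-1/11314) = -6890/5657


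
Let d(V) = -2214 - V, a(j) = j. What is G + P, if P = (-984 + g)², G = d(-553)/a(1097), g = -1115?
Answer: 4833162036/1097 ≈ 4.4058e+6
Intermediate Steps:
G = -1661/1097 (G = (-2214 - 1*(-553))/1097 = (-2214 + 553)*(1/1097) = -1661*1/1097 = -1661/1097 ≈ -1.5141)
P = 4405801 (P = (-984 - 1115)² = (-2099)² = 4405801)
G + P = -1661/1097 + 4405801 = 4833162036/1097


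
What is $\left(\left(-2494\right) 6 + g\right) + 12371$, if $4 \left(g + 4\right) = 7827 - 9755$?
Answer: $-3079$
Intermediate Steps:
$g = -486$ ($g = -4 + \frac{7827 - 9755}{4} = -4 + \frac{1}{4} \left(-1928\right) = -4 - 482 = -486$)
$\left(\left(-2494\right) 6 + g\right) + 12371 = \left(\left(-2494\right) 6 - 486\right) + 12371 = \left(-14964 - 486\right) + 12371 = -15450 + 12371 = -3079$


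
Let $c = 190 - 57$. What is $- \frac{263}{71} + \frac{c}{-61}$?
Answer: $- \frac{25486}{4331} \approx -5.8846$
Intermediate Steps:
$c = 133$
$- \frac{263}{71} + \frac{c}{-61} = - \frac{263}{71} + \frac{133}{-61} = \left(-263\right) \frac{1}{71} + 133 \left(- \frac{1}{61}\right) = - \frac{263}{71} - \frac{133}{61} = - \frac{25486}{4331}$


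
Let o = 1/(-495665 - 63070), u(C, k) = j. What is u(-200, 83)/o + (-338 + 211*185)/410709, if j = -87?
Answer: 6654847313234/136903 ≈ 4.8610e+7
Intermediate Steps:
u(C, k) = -87
o = -1/558735 (o = 1/(-558735) = -1/558735 ≈ -1.7898e-6)
u(-200, 83)/o + (-338 + 211*185)/410709 = -87/(-1/558735) + (-338 + 211*185)/410709 = -87*(-558735) + (-338 + 39035)*(1/410709) = 48609945 + 38697*(1/410709) = 48609945 + 12899/136903 = 6654847313234/136903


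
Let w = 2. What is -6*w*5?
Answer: -60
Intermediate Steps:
-6*w*5 = -6*2*5 = -12*5 = -60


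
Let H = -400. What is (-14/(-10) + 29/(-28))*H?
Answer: -1020/7 ≈ -145.71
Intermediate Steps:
(-14/(-10) + 29/(-28))*H = (-14/(-10) + 29/(-28))*(-400) = (-14*(-1/10) + 29*(-1/28))*(-400) = (7/5 - 29/28)*(-400) = (51/140)*(-400) = -1020/7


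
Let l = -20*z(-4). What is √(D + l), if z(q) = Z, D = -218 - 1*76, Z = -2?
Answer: I*√254 ≈ 15.937*I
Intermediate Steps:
D = -294 (D = -218 - 76 = -294)
z(q) = -2
l = 40 (l = -20*(-2) = 40)
√(D + l) = √(-294 + 40) = √(-254) = I*√254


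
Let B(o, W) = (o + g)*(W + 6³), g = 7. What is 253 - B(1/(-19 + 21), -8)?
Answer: -1307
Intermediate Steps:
B(o, W) = (7 + o)*(216 + W) (B(o, W) = (o + 7)*(W + 6³) = (7 + o)*(W + 216) = (7 + o)*(216 + W))
253 - B(1/(-19 + 21), -8) = 253 - (1512 + 7*(-8) + 216/(-19 + 21) - 8/(-19 + 21)) = 253 - (1512 - 56 + 216/2 - 8/2) = 253 - (1512 - 56 + 216*(½) - 8*½) = 253 - (1512 - 56 + 108 - 4) = 253 - 1*1560 = 253 - 1560 = -1307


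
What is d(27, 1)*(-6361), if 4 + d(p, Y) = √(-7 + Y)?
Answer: 25444 - 6361*I*√6 ≈ 25444.0 - 15581.0*I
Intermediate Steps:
d(p, Y) = -4 + √(-7 + Y)
d(27, 1)*(-6361) = (-4 + √(-7 + 1))*(-6361) = (-4 + √(-6))*(-6361) = (-4 + I*√6)*(-6361) = 25444 - 6361*I*√6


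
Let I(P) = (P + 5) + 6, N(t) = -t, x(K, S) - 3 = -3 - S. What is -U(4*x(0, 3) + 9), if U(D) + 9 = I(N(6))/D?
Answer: 32/3 ≈ 10.667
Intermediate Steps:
x(K, S) = -S (x(K, S) = 3 + (-3 - S) = -S)
I(P) = 11 + P (I(P) = (5 + P) + 6 = 11 + P)
U(D) = -9 + 5/D (U(D) = -9 + (11 - 1*6)/D = -9 + (11 - 6)/D = -9 + 5/D)
-U(4*x(0, 3) + 9) = -(-9 + 5/(4*(-1*3) + 9)) = -(-9 + 5/(4*(-3) + 9)) = -(-9 + 5/(-12 + 9)) = -(-9 + 5/(-3)) = -(-9 + 5*(-⅓)) = -(-9 - 5/3) = -1*(-32/3) = 32/3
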